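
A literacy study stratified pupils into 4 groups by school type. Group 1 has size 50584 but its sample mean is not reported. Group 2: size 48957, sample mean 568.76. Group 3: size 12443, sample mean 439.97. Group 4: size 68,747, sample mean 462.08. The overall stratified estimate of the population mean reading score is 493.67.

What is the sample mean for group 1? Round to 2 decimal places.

477.14

N = 50584 + 48957 + 12443 + 68747 = 180731.
Overall total = μ·N = 493.67·180731 = 89221472.77.
Subtract the known strata: 48957·568.76 + 12443·439.97 + 68747·462.08 = 65085943.79.
Remaining total for group 1: 89221472.77 − 65085943.79 = 24135528.98.
Divide by its size: 24135528.98 / 50584 = 477.1376... → 477.14.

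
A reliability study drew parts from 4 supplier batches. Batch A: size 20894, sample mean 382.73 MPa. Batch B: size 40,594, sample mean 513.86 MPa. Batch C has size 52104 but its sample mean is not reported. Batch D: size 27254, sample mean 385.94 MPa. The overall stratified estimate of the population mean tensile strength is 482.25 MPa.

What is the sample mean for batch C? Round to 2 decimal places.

547.91

N = 20894 + 40594 + 52104 + 27254 = 140846.
Overall total = μ·N = 482.25·140846 = 67922983.5.
Subtract the known strata: 20894·382.73 + 40594·513.86 + 27254·385.94 = 39374802.22.
Remaining total for batch C: 67922983.5 − 39374802.22 = 28548181.28.
Divide by its size: 28548181.28 / 52104 = 547.9077... → 547.91.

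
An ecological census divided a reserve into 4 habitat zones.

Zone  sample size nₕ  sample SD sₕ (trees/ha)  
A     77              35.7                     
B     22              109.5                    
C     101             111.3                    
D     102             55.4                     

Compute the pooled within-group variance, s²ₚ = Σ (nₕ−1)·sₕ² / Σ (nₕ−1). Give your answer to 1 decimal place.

6367.1

Degrees of freedom: 76 + 21 + 100 + 101 = 298.
Σ(nₕ−1)sₕ² = 76·1274.49 + 21·11990.25 + 100·12387.69 + 101·3069.16 = 1897410.65.
s²ₚ = 1897410.65 / 298 = 6367.150... → 6367.1.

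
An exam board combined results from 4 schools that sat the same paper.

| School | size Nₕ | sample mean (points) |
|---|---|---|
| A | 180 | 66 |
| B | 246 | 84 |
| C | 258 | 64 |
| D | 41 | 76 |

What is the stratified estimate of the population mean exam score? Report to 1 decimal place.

N = 725; weights Wₕ = Nₕ/N = (0.2483, 0.3393, 0.3559, 0.0566).
x̄_st = Σ Wₕ·x̄ₕ = 0.2483·66 + 0.3393·84 + 0.3559·64 + 0.0566·76 ≈ 71.961...
→ 72.0.

72.0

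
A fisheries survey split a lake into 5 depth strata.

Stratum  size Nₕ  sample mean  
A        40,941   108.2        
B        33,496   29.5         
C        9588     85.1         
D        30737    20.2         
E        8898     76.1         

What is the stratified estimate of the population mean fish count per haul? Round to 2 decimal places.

x̄_st = (Σ Nₕx̄ₕ) / (Σ Nₕ) = (40941·108.2 + 33496·29.5 + 9588·85.1 + 30737·20.2 + 8898·76.1) / 123660
= 7531912.2 / 123660 = 60.9082... → 60.91.

60.91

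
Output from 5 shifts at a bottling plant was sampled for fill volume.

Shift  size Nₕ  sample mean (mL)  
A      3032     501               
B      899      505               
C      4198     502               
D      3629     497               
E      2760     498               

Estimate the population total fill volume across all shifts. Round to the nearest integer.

Population total = Σ Nₕ·x̄ₕ (each stratum's size times its mean).
3032·501 + 899·505 + 4198·502 + 3629·497 + 2760·498 = 1519032 + 453995 + 2107396 + 1803613 + 1374480 = 7258516.

7258516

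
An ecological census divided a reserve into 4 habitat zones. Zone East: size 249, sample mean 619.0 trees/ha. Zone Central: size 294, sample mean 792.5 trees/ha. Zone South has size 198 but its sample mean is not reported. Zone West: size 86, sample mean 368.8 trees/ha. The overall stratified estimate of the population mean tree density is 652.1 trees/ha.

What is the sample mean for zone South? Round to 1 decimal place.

N = 249 + 294 + 198 + 86 = 827.
Overall total = μ·N = 652.1·827 = 539286.7.
Subtract the known strata: 249·619.0 + 294·792.5 + 86·368.8 = 418842.8.
Remaining total for zone South: 539286.7 − 418842.8 = 120443.9.
Divide by its size: 120443.9 / 198 = 608.303... → 608.3.

608.3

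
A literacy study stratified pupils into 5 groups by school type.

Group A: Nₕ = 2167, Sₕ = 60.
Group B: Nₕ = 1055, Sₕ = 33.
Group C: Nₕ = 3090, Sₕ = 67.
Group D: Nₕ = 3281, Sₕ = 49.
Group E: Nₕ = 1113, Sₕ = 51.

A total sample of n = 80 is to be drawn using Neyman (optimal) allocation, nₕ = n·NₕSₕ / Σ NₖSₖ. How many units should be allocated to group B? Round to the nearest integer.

5

A: NₕSₕ = 2167·60 = 130020
B: NₕSₕ = 1055·33 = 34815
C: NₕSₕ = 3090·67 = 207030
D: NₕSₕ = 3281·49 = 160769
E: NₕSₕ = 1113·51 = 56763
Σ NₕSₕ = 589397.
n_B = 80·34815/589397 = 4.726... → 5.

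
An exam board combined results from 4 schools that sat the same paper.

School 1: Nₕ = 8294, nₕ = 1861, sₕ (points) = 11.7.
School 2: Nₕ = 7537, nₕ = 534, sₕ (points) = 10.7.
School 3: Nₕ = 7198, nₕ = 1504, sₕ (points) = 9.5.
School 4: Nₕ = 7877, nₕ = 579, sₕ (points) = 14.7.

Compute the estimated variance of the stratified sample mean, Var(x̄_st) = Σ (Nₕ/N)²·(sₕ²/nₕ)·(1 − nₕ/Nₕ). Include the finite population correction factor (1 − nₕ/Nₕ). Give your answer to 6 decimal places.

0.040992

N = 30906. Term for each stratum: Wₕ²sₕ²/nₕ·(1−nₕ/Nₕ).
Var(x̄_st) = 0.004108822 + 0.011847408 + 0.002574798 + 0.022461317 = 0.040992344 → 0.040992.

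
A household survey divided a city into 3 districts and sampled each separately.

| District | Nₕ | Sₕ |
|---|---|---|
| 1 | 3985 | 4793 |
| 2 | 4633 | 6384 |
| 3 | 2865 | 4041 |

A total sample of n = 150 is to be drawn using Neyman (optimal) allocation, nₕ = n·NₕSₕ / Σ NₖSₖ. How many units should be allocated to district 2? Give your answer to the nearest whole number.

74

Σ NₕSₕ = 3985·4793 + 4633·6384 + 2865·4041 = 60254642.
Share for 2: 29577072/60254642 = 0.49087.
n_2 = 150 × 0.49087 = 73.630... → 74.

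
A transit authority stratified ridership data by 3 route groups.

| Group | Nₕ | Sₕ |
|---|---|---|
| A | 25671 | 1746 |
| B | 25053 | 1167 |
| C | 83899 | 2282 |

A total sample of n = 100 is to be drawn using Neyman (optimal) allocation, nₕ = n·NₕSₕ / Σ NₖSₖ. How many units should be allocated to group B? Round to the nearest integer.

11

Σ NₕSₕ = 25671·1746 + 25053·1167 + 83899·2282 = 265515935.
Share for B: 29236851/265515935 = 0.11011.
n_B = 100 × 0.11011 = 11.011... → 11.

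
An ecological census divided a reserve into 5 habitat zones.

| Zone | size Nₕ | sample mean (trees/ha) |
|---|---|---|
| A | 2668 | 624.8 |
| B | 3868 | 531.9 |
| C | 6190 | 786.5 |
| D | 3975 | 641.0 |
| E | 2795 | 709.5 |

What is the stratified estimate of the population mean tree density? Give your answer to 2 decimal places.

673.15

x̄_st = (Σ Nₕx̄ₕ) / (Σ Nₕ) = (2668·624.8 + 3868·531.9 + 6190·786.5 + 3975·641.0 + 2795·709.5) / 19496
= 13123818.1 / 19496 = 673.1544... → 673.15.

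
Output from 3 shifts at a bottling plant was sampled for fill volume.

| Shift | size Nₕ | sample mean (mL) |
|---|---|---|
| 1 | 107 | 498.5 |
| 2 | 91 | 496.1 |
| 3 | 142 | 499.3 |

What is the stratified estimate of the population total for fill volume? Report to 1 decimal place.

Estimate total by summing Nₕ·x̄ₕ over strata.
107·498.5 + 91·496.1 + 142·499.3 = 53339.5 + 45145.1 + 70900.6 = 169385.2.

169385.2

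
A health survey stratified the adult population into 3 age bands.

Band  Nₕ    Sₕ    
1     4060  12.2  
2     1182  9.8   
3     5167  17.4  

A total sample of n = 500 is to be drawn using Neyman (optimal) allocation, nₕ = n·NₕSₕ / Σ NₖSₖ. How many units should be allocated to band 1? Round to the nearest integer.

164

Σ NₕSₕ = 4060·12.2 + 1182·9.8 + 5167·17.4 = 151021.4.
Share for 1: 49532/151021.4 = 0.32798.
n_1 = 500 × 0.32798 = 163.990... → 164.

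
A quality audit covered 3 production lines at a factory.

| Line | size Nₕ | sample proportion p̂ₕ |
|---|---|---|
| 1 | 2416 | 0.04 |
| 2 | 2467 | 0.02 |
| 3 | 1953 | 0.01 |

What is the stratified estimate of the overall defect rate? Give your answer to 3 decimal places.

N = 2416 + 2467 + 1953 = 6836.
Overall proportion = Σ (Nₕ/N)·p̂ₕ.
Σ Nₕp̂ₕ = 96.64 + 49.34 + 19.53 = 165.51.
165.51 / 6836 = 0.02421... → 0.024.

0.024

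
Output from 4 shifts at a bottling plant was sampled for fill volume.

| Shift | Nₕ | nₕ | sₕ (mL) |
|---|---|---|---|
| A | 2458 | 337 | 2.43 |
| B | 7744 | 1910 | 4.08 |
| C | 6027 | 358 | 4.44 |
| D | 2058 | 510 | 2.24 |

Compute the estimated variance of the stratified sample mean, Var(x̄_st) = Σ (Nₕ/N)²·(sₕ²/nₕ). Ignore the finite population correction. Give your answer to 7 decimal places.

0.0079854

N = 18287. Term for each stratum: Wₕ²sₕ²/nₕ.
Var(x̄_st) = 0.0003165640 + 0.0015629055 + 0.0059813658 + 0.0001246039 = 0.0079854392 → 0.0079854.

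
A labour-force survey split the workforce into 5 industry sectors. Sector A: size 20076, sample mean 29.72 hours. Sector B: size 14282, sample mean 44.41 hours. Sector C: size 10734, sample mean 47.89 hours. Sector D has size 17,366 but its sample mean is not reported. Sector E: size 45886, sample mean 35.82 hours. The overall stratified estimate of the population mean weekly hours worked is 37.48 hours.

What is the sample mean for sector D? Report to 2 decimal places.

38.70

Σ Nₕx̄ₕ = N·μ, so 17366·x̄_D = 108344·37.48 − (20076·29.72 + 14282·44.41 + 10734·47.89 + 45886·35.82).
= 4060733.12 − 3388610.12 = 672123.
x̄_D = 672123 / 17366 = 38.7034... → 38.70.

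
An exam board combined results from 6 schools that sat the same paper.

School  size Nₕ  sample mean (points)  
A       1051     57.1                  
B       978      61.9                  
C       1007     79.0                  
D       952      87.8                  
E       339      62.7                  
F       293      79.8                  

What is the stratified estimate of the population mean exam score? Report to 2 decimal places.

N = 1051 + 978 + 1007 + 952 + 339 + 293 = 4620.
The stratified mean weights each stratum mean by its population share Nₕ/N.
Σ Nₕx̄ₕ = 1051·57.1 + 978·61.9 + 1007·79.0 + 952·87.8 + 339·62.7 + 293·79.8 = 60012.1 + 60538.2 + 79553 + 83585.6 + 21255.3 + 23381.4 = 328325.6.
Divide by N: 328325.6 / 4620 = 71.0661... → 71.07.

71.07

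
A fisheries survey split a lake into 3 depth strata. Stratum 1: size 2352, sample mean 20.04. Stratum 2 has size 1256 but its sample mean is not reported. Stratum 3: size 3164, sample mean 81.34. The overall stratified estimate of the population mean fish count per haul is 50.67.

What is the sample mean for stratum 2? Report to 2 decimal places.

N = 2352 + 1256 + 3164 = 6772.
Overall total = μ·N = 50.67·6772 = 343137.24.
Subtract the known strata: 2352·20.04 + 3164·81.34 = 304493.84.
Remaining total for stratum 2: 343137.24 − 304493.84 = 38643.4.
Divide by its size: 38643.4 / 1256 = 30.7670... → 30.77.

30.77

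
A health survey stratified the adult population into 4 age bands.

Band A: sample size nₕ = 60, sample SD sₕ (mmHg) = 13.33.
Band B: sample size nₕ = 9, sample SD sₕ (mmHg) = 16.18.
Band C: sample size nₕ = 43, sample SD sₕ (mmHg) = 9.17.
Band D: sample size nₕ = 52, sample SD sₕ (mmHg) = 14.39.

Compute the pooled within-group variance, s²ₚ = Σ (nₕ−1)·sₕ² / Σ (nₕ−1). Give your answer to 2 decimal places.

166.69

A: (60−1)·13.33² = 59·177.6889 = 10483.6451
B: (9−1)·16.18² = 8·261.7924 = 2094.3392
C: (43−1)·9.17² = 42·84.0889 = 3531.7338
D: (52−1)·14.39² = 51·207.0721 = 10560.6771
Numerator = 26670.3952; denominator = Σ(nₕ−1) = 160.
s²ₚ = 26670.3952/160 = 166.6900... → 166.69.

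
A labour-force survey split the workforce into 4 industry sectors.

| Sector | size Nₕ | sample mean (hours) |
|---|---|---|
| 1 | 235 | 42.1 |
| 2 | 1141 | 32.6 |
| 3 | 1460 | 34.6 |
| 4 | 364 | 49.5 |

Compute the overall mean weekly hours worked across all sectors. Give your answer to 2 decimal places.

36.13

N = 3200; weights Wₕ = Nₕ/N = (0.0734, 0.3566, 0.4563, 0.1138).
x̄_st = Σ Wₕ·x̄ₕ = 0.0734·42.1 + 0.3566·32.6 + 0.4563·34.6 + 0.1138·49.5 ≈ 36.1325...
→ 36.13.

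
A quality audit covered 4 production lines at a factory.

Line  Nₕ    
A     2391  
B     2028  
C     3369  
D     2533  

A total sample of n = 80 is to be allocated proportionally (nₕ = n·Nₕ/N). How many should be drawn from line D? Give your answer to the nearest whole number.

Share of line D = 2533/10321 = 0.24542.
Allocate 80 × 0.24542 = 19.634... → 20.

20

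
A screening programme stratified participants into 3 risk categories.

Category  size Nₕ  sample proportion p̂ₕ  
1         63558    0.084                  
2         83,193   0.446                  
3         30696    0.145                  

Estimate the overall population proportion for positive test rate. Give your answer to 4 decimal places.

0.2643

Wₕ = Nₕ/N with N = 177447: 0.3582, 0.4688, 0.1730.
p̂_st = 0.3582·0.084 + 0.4688·0.446 + 0.1730·0.145 ≈ 0.264270... → 0.2643.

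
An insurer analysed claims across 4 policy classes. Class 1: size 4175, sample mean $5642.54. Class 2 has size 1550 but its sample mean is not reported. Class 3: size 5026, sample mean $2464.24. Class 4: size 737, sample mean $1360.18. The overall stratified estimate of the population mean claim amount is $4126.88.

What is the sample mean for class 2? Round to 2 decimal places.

N = 4175 + 1550 + 5026 + 737 = 11488.
Overall total = μ·N = 4126.88·11488 = 47409597.44.
Subtract the known strata: 4175·5642.54 + 5026·2464.24 + 737·1360.18 = 36945327.4.
Remaining total for class 2: 47409597.44 − 36945327.4 = 10464270.04.
Divide by its size: 10464270.04 / 1550 = 6751.1420... → 6751.14.

6751.14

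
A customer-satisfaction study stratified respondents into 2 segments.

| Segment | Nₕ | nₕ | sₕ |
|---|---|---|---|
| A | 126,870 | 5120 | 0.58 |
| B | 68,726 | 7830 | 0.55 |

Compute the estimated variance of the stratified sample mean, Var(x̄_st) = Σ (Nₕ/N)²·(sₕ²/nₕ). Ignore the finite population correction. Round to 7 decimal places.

0.0000324

N = 195596; Wₕ = Nₕ/N.
segment A: (126870/195596)²·0.58²/5120 = 0.0000276429
segment B: (68726/195596)²·0.55²/7830 = 0.0000047696
Sum = 0.0000324126 → 0.0000324.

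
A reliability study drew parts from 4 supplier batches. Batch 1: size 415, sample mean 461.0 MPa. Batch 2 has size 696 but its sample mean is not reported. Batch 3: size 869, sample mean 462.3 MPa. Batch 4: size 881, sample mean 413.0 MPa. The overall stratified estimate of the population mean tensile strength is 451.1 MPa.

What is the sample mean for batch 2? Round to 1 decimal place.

N = 415 + 696 + 869 + 881 = 2861.
Overall total = μ·N = 451.1·2861 = 1290597.1.
Subtract the known strata: 415·461.0 + 869·462.3 + 881·413.0 = 956906.7.
Remaining total for batch 2: 1290597.1 − 956906.7 = 333690.4.
Divide by its size: 333690.4 / 696 = 479.440... → 479.4.

479.4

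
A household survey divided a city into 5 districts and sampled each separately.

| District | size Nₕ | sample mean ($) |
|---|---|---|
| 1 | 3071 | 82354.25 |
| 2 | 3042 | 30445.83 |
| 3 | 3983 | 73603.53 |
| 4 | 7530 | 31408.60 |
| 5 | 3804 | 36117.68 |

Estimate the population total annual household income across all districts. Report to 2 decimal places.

1012587389.32

1: 3071·82354.25 = 252909901.75
2: 3042·30445.83 = 92616214.86
3: 3983·73603.53 = 293162859.99
4: 7530·31408.60 = 236506758
5: 3804·36117.68 = 137391654.72
τ̂ = Σ Nₕx̄ₕ = 1012587389.32.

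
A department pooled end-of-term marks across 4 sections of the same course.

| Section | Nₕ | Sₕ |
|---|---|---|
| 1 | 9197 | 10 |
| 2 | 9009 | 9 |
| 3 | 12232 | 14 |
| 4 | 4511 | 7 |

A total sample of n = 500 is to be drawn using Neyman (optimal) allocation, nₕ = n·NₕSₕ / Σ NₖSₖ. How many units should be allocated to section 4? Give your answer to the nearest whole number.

42

Σ NₕSₕ = 9197·10 + 9009·9 + 12232·14 + 4511·7 = 375876.
Share for 4: 31577/375876 = 0.08401.
n_4 = 500 × 0.08401 = 42.005... → 42.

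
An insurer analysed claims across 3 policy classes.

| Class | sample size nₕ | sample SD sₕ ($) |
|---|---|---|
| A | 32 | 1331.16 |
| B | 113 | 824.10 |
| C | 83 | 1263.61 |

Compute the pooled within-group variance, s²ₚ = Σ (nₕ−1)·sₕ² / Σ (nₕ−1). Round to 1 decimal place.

1164113.8

Degrees of freedom: 31 + 112 + 82 = 225.
Σ(nₕ−1)sₕ² = 31·1771986.9456 + 112·679140.81 + 82·1596710.2321 = 261925605.0658.
s²ₚ = 261925605.0658 / 225 = 1164113.800... → 1164113.8.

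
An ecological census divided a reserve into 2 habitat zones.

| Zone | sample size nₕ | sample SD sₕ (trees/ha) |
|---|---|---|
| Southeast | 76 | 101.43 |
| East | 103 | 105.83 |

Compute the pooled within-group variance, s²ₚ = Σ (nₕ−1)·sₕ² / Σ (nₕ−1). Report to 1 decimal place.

Southeast: (76−1)·101.43² = 75·10288.0449 = 771603.3675
East: (103−1)·105.83² = 102·11199.9889 = 1142398.8678
Numerator = 1914002.2353; denominator = Σ(nₕ−1) = 177.
s²ₚ = 1914002.2353/177 = 10813.572... → 10813.6.

10813.6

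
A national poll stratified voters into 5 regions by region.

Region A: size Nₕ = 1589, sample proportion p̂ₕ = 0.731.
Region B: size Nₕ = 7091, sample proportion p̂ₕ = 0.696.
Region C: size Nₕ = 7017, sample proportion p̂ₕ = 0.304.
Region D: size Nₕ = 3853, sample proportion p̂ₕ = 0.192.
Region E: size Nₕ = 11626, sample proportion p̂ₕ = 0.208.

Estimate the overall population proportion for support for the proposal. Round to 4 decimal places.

0.3653

Wₕ = Nₕ/N with N = 31176: 0.0510, 0.2275, 0.2251, 0.1236, 0.3729.
p̂_st = 0.0510·0.731 + 0.2275·0.696 + 0.2251·0.304 + 0.1236·0.192 + 0.3729·0.208 ≈ 0.365282... → 0.3653.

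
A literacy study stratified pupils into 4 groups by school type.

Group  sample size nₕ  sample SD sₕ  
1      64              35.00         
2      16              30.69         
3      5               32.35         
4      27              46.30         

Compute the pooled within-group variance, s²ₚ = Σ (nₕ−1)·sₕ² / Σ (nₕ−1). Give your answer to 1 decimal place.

1: (64−1)·35.00² = 63·1225 = 77175
2: (16−1)·30.69² = 15·941.8761 = 14128.1415
3: (5−1)·32.35² = 4·1046.5225 = 4186.09
4: (27−1)·46.30² = 26·2143.69 = 55735.94
Numerator = 151225.1715; denominator = Σ(nₕ−1) = 108.
s²ₚ = 151225.1715/108 = 1400.233... → 1400.2.

1400.2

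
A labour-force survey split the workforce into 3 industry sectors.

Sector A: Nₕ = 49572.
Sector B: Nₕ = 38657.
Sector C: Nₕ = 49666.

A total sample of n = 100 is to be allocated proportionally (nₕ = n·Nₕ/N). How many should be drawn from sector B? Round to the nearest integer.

28

Share of sector B = 38657/137895 = 0.28034.
Allocate 100 × 0.28034 = 28.034... → 28.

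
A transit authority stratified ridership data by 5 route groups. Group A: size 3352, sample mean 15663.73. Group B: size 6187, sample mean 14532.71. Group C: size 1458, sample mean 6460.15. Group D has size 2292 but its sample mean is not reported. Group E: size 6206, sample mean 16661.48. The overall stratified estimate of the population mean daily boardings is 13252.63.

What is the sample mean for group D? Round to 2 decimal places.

1361.81

N = 3352 + 6187 + 1458 + 2292 + 6206 = 19495.
Overall total = μ·N = 13252.63·19495 = 258360021.85.
Subtract the known strata: 3352·15663.73 + 6187·14532.71 + 1458·6460.15 + 6206·16661.48 = 255238743.31.
Remaining total for group D: 258360021.85 − 255238743.31 = 3121278.54.
Divide by its size: 3121278.54 / 2292 = 1361.8144... → 1361.81.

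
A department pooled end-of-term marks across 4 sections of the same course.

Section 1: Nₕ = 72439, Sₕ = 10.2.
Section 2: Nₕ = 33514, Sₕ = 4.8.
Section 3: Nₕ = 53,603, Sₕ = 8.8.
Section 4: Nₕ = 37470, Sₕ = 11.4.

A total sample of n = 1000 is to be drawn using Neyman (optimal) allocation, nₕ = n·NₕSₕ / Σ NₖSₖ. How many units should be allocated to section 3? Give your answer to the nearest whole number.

Σ NₕSₕ = 72439·10.2 + 33514·4.8 + 53603·8.8 + 37470·11.4 = 1798609.4.
Share for 3: 471706.4/1798609.4 = 0.26226.
n_3 = 1000 × 0.26226 = 262.262... → 262.

262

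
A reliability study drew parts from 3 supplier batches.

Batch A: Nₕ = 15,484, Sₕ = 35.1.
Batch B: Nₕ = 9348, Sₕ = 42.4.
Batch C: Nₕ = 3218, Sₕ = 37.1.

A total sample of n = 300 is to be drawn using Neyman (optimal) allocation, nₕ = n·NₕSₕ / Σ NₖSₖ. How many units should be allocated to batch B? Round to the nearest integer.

A: NₕSₕ = 15484·35.1 = 543488.4
B: NₕSₕ = 9348·42.4 = 396355.2
C: NₕSₕ = 3218·37.1 = 119387.8
Σ NₕSₕ = 1059231.4.
n_B = 300·396355.2/1059231.4 = 112.257... → 112.

112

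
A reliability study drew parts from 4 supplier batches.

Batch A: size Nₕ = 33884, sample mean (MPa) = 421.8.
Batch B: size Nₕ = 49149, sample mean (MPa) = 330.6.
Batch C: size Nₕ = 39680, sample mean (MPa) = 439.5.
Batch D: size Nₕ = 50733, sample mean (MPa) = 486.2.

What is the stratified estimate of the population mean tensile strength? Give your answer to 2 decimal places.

N = 33884 + 49149 + 39680 + 50733 = 173446.
Overall mean = Σ (Nₕ/N)·x̄ₕ — weight by population share, not a simple average.
Σ Nₕx̄ₕ = 33884·421.8 + 49149·330.6 + 39680·439.5 + 50733·486.2 = 14292271.2 + 16248659.4 + 17439360 + 24666384.6 = 72646675.2.
Divide by N: 72646675.2 / 173446 = 418.8432... → 418.84.

418.84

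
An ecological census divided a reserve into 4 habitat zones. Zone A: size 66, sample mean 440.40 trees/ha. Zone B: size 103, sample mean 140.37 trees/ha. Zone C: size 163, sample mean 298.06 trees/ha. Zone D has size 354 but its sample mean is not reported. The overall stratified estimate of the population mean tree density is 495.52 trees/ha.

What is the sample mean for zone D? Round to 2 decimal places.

N = 66 + 103 + 163 + 354 = 686.
Overall total = μ·N = 495.52·686 = 339926.72.
Subtract the known strata: 66·440.40 + 103·140.37 + 163·298.06 = 92108.29.
Remaining total for zone D: 339926.72 − 92108.29 = 247818.43.
Divide by its size: 247818.43 / 354 = 700.0521... → 700.05.

700.05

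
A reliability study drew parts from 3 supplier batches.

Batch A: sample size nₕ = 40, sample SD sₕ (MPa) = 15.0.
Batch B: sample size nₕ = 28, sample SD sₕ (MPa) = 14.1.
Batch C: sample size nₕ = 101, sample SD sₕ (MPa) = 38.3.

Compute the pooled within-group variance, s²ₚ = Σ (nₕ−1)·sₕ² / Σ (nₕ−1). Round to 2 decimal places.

Degrees of freedom: 39 + 27 + 100 = 166.
Σ(nₕ−1)sₕ² = 39·225 + 27·198.81 + 100·1466.89 = 160831.87.
s²ₚ = 160831.87 / 166 = 968.8667... → 968.87.

968.87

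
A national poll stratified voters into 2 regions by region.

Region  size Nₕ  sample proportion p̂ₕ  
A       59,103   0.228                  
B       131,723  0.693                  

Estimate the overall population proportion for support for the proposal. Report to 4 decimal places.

N = 59103 + 131723 = 190826.
Overall proportion = Σ (Nₕ/N)·p̂ₕ.
Σ Nₕp̂ₕ = 13475.484 + 91284.039 = 104759.523.
104759.523 / 190826 = 0.548979... → 0.5490.

0.5490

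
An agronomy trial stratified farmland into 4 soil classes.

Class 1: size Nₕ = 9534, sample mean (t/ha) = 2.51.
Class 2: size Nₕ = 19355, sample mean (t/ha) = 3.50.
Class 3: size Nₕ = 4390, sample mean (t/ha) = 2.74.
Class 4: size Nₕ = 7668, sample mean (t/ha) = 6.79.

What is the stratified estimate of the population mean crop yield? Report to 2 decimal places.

x̄_st = (Σ Nₕx̄ₕ) / (Σ Nₕ) = (9534·2.51 + 19355·3.50 + 4390·2.74 + 7668·6.79) / 40947
= 155767.16 / 40947 = 3.8041... → 3.80.

3.80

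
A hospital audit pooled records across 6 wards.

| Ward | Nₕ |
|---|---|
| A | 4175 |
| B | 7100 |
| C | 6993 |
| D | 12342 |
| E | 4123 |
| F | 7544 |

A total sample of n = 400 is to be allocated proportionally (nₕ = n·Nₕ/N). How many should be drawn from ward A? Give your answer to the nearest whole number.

40

Share of ward A = 4175/42277 = 0.09875.
Allocate 400 × 0.09875 = 39.501... → 40.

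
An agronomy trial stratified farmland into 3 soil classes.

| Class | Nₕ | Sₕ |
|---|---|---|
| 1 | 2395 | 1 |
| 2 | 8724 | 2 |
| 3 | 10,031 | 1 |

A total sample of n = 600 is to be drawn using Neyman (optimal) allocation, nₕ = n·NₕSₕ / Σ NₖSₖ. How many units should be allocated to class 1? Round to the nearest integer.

Σ NₕSₕ = 2395·1 + 8724·2 + 10031·1 = 29874.
Share for 1: 2395/29874 = 0.08017.
n_1 = 600 × 0.08017 = 48.102... → 48.

48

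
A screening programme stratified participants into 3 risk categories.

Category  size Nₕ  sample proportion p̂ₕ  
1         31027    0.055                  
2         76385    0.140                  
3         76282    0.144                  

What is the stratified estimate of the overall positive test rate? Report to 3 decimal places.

Wₕ = Nₕ/N with N = 183694: 0.1689, 0.4158, 0.4153.
p̂_st = 0.1689·0.055 + 0.4158·0.140 + 0.4153·0.144 ≈ 0.12730... → 0.127.

0.127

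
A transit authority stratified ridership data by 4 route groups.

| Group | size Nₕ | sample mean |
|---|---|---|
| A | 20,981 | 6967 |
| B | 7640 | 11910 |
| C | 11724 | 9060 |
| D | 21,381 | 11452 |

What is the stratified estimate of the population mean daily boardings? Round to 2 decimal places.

N = 61726; weights Wₕ = Nₕ/N = (0.3399, 0.1238, 0.1899, 0.3464).
x̄_st = Σ Wₕ·x̄ₕ = 0.3399·6967 + 0.1238·11910 + 0.1899·9060 + 0.3464·11452 ≈ 9529.8850...
→ 9529.88.

9529.88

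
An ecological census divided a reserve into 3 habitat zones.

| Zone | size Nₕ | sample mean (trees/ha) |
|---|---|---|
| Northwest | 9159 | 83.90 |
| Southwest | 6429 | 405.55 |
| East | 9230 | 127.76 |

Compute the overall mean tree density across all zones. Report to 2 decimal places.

183.53

N = 24818; weights Wₕ = Nₕ/N = (0.3690, 0.2590, 0.3719).
x̄_st = Σ Wₕ·x̄ₕ = 0.3690·83.90 + 0.2590·405.55 + 0.3719·127.76 ≈ 183.5340...
→ 183.53.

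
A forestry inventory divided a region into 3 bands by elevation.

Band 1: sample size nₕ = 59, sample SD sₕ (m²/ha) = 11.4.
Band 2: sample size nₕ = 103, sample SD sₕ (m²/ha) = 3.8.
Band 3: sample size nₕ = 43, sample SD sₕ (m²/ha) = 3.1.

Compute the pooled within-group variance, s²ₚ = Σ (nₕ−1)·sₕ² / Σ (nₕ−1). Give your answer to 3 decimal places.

1: (59−1)·11.4² = 58·129.96 = 7537.68
2: (103−1)·3.8² = 102·14.44 = 1472.88
3: (43−1)·3.1² = 42·9.61 = 403.62
Numerator = 9414.18; denominator = Σ(nₕ−1) = 202.
s²ₚ = 9414.18/202 = 46.60485... → 46.605.

46.605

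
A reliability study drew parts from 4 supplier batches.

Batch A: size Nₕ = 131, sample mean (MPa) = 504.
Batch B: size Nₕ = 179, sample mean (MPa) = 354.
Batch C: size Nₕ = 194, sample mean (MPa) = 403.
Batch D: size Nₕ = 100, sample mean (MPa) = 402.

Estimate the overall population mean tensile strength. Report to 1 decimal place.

x̄_st = (Σ Nₕx̄ₕ) / (Σ Nₕ) = (131·504 + 179·354 + 194·403 + 100·402) / 604
= 247772 / 604 = 410.219... → 410.2.

410.2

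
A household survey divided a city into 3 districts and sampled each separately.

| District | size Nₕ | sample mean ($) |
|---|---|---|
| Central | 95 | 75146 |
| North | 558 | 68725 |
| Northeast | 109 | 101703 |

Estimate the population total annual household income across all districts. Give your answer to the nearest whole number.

Central: 95·75146 = 7138870
North: 558·68725 = 38348550
Northeast: 109·101703 = 11085627
τ̂ = Σ Nₕx̄ₕ = 56573047.

56573047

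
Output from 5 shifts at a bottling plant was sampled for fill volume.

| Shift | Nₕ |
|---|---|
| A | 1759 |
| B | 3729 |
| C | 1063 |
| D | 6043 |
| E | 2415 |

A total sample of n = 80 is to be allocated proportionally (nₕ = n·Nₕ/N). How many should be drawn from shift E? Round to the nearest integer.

13

Share of shift E = 2415/15009 = 0.16090.
Allocate 80 × 0.16090 = 12.872... → 13.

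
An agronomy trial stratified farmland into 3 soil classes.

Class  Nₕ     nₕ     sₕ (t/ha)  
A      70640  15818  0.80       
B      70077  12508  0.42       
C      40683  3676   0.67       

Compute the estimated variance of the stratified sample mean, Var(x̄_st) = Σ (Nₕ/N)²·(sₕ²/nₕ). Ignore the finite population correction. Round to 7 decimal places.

0.0000144

N = 181400; Wₕ = Nₕ/N.
class A: (70640/181400)²·0.80²/15818 = 0.0000061356
class B: (70077/181400)²·0.42²/12508 = 0.0000021047
class C: (40683/181400)²·0.67²/3676 = 0.0000061422
Sum = 0.0000143825 → 0.0000144.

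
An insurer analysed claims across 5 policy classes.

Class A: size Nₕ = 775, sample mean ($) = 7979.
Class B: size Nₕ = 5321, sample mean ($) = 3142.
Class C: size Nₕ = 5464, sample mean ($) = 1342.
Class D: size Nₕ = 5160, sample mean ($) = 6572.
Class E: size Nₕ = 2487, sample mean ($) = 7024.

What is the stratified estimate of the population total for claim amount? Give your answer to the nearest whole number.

81615203

A: 775·7979 = 6183725
B: 5321·3142 = 16718582
C: 5464·1342 = 7332688
D: 5160·6572 = 33911520
E: 2487·7024 = 17468688
τ̂ = Σ Nₕx̄ₕ = 81615203.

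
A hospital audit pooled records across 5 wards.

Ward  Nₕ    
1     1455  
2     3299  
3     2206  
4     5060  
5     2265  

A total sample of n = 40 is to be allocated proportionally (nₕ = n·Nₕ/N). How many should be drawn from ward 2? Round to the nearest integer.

Share of ward 2 = 3299/14285 = 0.23094.
Allocate 40 × 0.23094 = 9.238... → 9.

9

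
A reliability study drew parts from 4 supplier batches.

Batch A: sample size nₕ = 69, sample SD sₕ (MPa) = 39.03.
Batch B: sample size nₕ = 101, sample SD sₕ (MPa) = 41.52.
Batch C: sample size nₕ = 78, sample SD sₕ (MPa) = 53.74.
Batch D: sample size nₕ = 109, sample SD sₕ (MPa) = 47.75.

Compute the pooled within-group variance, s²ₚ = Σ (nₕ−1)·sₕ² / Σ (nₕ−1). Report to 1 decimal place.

2109.3

Degrees of freedom: 68 + 100 + 77 + 108 = 353.
Σ(nₕ−1)sₕ² = 68·1523.3409 + 100·1723.9104 + 77·2887.9876 + 108·2280.0625 = 744600.0164.
s²ₚ = 744600.0164 / 353 = 2109.348... → 2109.3.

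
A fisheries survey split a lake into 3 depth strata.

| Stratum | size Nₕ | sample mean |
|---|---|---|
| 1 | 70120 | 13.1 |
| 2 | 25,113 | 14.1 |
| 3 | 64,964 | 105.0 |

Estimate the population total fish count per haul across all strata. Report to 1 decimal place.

8093885.3

Estimate total by summing Nₕ·x̄ₕ over strata.
70120·13.1 + 25113·14.1 + 64964·105.0 = 918572 + 354093.3 + 6821220 = 8093885.3.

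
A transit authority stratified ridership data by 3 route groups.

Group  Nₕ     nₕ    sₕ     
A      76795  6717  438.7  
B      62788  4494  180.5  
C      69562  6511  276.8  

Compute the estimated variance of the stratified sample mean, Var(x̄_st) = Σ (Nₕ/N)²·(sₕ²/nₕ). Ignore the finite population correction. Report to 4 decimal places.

N = 209145; Wₕ = Nₕ/N.
group A: (76795/209145)²·438.7²/6717 = 3.8630545
group B: (62788/209145)²·180.5²/4494 = 0.6534008
group C: (69562/209145)²·276.8²/6511 = 1.3017681
Sum = 5.8182234 → 5.8182.

5.8182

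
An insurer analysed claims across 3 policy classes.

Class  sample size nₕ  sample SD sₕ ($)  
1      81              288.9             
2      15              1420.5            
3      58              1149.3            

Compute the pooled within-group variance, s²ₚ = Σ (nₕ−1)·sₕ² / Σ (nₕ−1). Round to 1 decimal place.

729915.9

Degrees of freedom: 80 + 14 + 57 = 151.
Σ(nₕ−1)sₕ² = 80·83463.21 + 14·2017820.25 + 57·1320890.49 = 110217298.23.
s²ₚ = 110217298.23 / 151 = 729915.882... → 729915.9.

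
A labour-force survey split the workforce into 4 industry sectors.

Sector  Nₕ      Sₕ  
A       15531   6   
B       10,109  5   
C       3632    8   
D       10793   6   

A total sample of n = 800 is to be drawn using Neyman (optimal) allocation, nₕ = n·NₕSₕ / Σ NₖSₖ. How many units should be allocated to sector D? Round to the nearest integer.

A: NₕSₕ = 15531·6 = 93186
B: NₕSₕ = 10109·5 = 50545
C: NₕSₕ = 3632·8 = 29056
D: NₕSₕ = 10793·6 = 64758
Σ NₕSₕ = 237545.
n_D = 800·64758/237545 = 218.091... → 218.

218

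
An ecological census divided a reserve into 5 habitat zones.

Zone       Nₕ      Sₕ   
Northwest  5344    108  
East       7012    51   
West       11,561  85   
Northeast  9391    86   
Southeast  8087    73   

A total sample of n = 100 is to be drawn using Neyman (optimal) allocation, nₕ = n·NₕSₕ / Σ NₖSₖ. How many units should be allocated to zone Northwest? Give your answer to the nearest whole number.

Northwest: NₕSₕ = 5344·108 = 577152
East: NₕSₕ = 7012·51 = 357612
West: NₕSₕ = 11561·85 = 982685
Northeast: NₕSₕ = 9391·86 = 807626
Southeast: NₕSₕ = 8087·73 = 590351
Σ NₕSₕ = 3315426.
n_Northwest = 100·577152/3315426 = 17.408... → 17.

17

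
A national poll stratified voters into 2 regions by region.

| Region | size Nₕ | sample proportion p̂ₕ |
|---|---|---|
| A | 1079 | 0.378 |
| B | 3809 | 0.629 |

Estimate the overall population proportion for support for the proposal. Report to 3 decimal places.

0.574

Wₕ = Nₕ/N with N = 4888: 0.2207, 0.7793.
p̂_st = 0.2207·0.378 + 0.7793·0.629 ≈ 0.57359... → 0.574.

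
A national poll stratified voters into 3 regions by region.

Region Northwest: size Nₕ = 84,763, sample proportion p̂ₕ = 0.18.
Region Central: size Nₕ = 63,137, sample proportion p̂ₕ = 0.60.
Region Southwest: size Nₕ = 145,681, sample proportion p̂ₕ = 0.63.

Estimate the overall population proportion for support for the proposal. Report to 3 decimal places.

N = 84763 + 63137 + 145681 = 293581.
Overall proportion = Σ (Nₕ/N)·p̂ₕ.
Σ Nₕp̂ₕ = 15257.34 + 37882.2 + 91779.03 = 144918.57.
144918.57 / 293581 = 0.49362... → 0.494.

0.494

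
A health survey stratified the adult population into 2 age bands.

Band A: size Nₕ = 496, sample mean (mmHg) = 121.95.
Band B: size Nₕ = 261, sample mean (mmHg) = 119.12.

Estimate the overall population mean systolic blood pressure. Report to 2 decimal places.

x̄_st = (Σ Nₕx̄ₕ) / (Σ Nₕ) = (496·121.95 + 261·119.12) / 757
= 91577.52 / 757 = 120.9743... → 120.97.

120.97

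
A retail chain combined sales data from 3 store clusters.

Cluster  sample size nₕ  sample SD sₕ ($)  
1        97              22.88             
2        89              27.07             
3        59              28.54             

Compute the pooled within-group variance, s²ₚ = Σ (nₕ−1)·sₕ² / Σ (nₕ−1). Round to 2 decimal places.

Degrees of freedom: 96 + 88 + 58 = 242.
Σ(nₕ−1)sₕ² = 96·523.4944 + 88·732.7849 + 58·814.5316 = 161983.3664.
s²ₚ = 161983.3664 / 242 = 669.3528... → 669.35.

669.35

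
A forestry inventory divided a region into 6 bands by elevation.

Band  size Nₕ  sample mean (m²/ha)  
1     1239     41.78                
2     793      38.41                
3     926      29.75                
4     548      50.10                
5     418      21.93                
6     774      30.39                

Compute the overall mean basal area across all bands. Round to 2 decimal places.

x̄_st = (Σ Nₕx̄ₕ) / (Σ Nₕ) = (1239·41.78 + 793·38.41 + 926·29.75 + 548·50.10 + 418·21.93 + 774·30.39) / 4698
= 169916.45 / 4698 = 36.1678... → 36.17.

36.17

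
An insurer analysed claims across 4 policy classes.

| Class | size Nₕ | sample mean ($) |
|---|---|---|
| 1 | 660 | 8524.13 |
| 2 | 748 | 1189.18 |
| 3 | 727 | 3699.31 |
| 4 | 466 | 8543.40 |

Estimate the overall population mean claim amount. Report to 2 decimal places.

x̄_st = (Σ Nₕx̄ₕ) / (Σ Nₕ) = (660·8524.13 + 748·1189.18 + 727·3699.31 + 466·8543.40) / 2601
= 13186055.21 / 2601 = 5069.6098... → 5069.61.

5069.61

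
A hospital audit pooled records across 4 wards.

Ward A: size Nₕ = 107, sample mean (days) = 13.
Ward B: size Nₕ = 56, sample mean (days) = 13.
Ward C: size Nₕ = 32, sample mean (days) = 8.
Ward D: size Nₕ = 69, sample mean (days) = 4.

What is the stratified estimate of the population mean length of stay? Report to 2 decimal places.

N = 264; weights Wₕ = Nₕ/N = (0.4053, 0.2121, 0.1212, 0.2614).
x̄_st = Σ Wₕ·x̄ₕ = 0.4053·13 + 0.2121·13 + 0.1212·8 + 0.2614·4 ≈ 10.0417...
→ 10.04.

10.04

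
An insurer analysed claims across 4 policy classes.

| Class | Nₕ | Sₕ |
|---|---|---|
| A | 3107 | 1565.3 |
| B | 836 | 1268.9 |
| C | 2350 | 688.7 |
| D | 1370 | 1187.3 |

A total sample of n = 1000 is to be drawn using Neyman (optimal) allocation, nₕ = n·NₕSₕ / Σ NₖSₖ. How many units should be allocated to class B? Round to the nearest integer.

116

A: NₕSₕ = 3107·1565.3 = 4863387.1
B: NₕSₕ = 836·1268.9 = 1060800.4
C: NₕSₕ = 2350·688.7 = 1618445
D: NₕSₕ = 1370·1187.3 = 1626601
Σ NₕSₕ = 9169233.5.
n_B = 1000·1060800.4/9169233.5 = 115.691... → 116.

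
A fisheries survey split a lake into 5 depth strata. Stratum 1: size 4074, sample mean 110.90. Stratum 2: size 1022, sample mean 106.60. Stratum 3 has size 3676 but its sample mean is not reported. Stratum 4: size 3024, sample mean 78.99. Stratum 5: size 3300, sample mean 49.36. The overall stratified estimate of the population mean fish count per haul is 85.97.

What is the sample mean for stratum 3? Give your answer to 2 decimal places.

91.21

Σ Nₕx̄ₕ = N·μ, so 3676·x̄_3 = 15096·85.97 − (4074·110.90 + 1022·106.60 + 3024·78.99 + 3300·49.36).
= 1297803.12 − 962505.56 = 335297.56.
x̄_3 = 335297.56 / 3676 = 91.2126... → 91.21.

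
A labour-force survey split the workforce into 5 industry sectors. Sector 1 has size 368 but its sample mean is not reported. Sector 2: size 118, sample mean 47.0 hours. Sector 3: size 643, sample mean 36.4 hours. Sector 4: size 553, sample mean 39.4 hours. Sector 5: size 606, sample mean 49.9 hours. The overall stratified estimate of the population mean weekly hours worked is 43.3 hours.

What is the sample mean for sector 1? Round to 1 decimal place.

N = 368 + 118 + 643 + 553 + 606 = 2288.
Overall total = μ·N = 43.3·2288 = 99070.4.
Subtract the known strata: 118·47.0 + 643·36.4 + 553·39.4 + 606·49.9 = 80978.8.
Remaining total for sector 1: 99070.4 − 80978.8 = 18091.6.
Divide by its size: 18091.6 / 368 = 49.162... → 49.2.

49.2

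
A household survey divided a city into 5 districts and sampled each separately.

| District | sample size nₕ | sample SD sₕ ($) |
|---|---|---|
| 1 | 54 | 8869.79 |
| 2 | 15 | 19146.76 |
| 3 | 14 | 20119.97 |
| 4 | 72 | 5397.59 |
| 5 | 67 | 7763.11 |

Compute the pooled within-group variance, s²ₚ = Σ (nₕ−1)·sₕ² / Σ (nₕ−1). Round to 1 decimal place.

Degrees of freedom: 53 + 14 + 13 + 71 + 66 = 217.
Σ(nₕ−1)sₕ² = 53·78673174.6441 + 14·366598418.4976 + 13·404813192.8009 + 71·29133977.8081 + 66·60265876.8721 = 20610687919.4491.
s²ₚ = 20610687919.4491 / 217 = 94980128.661... → 94980128.7.

94980128.7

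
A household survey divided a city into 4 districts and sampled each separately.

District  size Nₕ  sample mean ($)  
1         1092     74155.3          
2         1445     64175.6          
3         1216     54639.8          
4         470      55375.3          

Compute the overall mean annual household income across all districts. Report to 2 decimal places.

N = 1092 + 1445 + 1216 + 470 = 4223.
Overall mean = Σ (Nₕ/N)·x̄ₕ — weight by population share, not a simple average.
Σ Nₕx̄ₕ = 1092·74155.3 + 1445·64175.6 + 1216·54639.8 + 470·55375.3 = 80977587.6 + 92733742 + 66441996.8 + 26026391 = 266179717.4.
Divide by N: 266179717.4 / 4223 = 63030.9537... → 63030.95.

63030.95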